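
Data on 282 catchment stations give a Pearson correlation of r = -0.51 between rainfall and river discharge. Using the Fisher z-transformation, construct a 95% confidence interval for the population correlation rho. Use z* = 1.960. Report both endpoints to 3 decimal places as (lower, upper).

(-0.592, -0.418)

Fisher z: z_r = atanh(r) = ½·ln((1+(-0.51))/(1−(-0.51))) = -0.562730
SE(z) = 1/√(n−3) = 1/√279 = 0.059868
95% ⇒ z* = 1.960; margin = 1.960·0.059868 = 0.117341
CI on z-scale: (-0.680071, -0.445389)
Back-transform: tanh(-0.680071) = -0.591566, tanh(-0.445389) = -0.418101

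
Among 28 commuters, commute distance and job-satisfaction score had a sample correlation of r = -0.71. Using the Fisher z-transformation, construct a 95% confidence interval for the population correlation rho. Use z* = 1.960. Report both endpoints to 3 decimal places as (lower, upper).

(-0.856, -0.458)

Fisher z: z_r = atanh(r) = ½·ln((1+(-0.71))/(1−(-0.71))) = -0.887184
SE(z) = 1/√(n−3) = 1/√25 = 0.200000
95% ⇒ z* = 1.960; margin = 1.960·0.200000 = 0.392000
CI on z-scale: (-1.279184, -0.495184)
Back-transform: tanh(-1.279184) = -0.856267, tanh(-0.495184) = -0.458321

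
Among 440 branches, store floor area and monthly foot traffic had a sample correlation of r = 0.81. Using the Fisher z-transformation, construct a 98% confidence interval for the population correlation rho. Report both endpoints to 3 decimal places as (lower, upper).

(0.768, 0.845)

Fisher z: z_r = atanh(r) = ½·ln((1+0.81)/(1−0.81)) = 1.127029
SE(z) = 1/√(n−3) = 1/√437 = 0.047836
98% ⇒ z* = 2.326; margin = 2.326·0.047836 = 0.111267
CI on z-scale: (1.015762, 1.238296)
Back-transform: tanh(1.015762) = 0.768135, tanh(1.238296) = 0.844969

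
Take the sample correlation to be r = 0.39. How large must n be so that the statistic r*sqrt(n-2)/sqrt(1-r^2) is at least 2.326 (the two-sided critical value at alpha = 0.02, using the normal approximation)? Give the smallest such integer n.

33

r√(n−2)/√(1−r²) ≥ 2.326  ⇔  n−2 ≥ (2.326)²·(1−r²)/r²
(1−r²)/r² = (1−0.1521)/0.1521 = 5.5746
n ≥ 2 + 5.410276·5.5746 = 2 + 30.1601 = 32.1601
⌈32.1601⌉ = 33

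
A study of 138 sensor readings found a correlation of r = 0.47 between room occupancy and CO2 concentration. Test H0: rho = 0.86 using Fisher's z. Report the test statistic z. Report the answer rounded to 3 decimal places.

z_r = atanh(0.47) = 0.510070,  z_0 = atanh(0.86) = 1.293345
SE = 1/√(n−3) = 1/√135 = 0.086066
z = (z_r − z_0)/SE = (0.510070 − 1.293345) / 0.086066 = -0.783275 / 0.086066 = -9.101

-9.101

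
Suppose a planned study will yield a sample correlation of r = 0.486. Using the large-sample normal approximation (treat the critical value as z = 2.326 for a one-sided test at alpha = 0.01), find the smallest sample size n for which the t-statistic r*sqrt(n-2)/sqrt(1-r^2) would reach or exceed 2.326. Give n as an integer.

20

Need r·√(n−2)/√(1−r²) ≥ 2.326
√(n−2) ≥ 2.326·√(1−0.236196) / 0.486 = 2.326·0.873959 / 0.486 = 4.1828
n−2 ≥ 17.4958  ⇒  n ≥ 19.4958
Smallest integer n = 20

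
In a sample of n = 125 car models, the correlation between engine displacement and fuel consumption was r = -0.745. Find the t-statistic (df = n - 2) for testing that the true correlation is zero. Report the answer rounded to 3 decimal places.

-12.386

t = r·√(n−2) / √(1−r²) with r = -0.745, n = 125
  = -0.745·√123 / √(1 − 0.555025)
  = -0.745·11.090537 / 0.667064
  = -8.262450 / 0.667064 = -12.386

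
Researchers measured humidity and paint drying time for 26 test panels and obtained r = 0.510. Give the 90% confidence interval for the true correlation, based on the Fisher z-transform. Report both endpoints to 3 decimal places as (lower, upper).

(0.216, 0.719)

z_r = atanh(0.510) = 0.562730;  SE = 1/√(n−3) = 1/√23 = 0.208514
z-limits: 0.562730 ± 1.645·0.208514 = 0.562730 ± 0.343006 = [0.219724, 0.905736]
ρ-limits: (tanh 0.219724, tanh 0.905736) = (0.216, 0.719)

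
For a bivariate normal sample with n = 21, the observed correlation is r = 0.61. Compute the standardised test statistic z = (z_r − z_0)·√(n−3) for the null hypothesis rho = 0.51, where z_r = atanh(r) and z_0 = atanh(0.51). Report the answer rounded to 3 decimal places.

0.620

Fisher z: atanh(0.61) = 0.708921, atanh(0.51) = 0.562730
z = (z_r − z_0)·√(n−3) = (0.708921 − 0.562730)·√18 = 0.146191 · 4.242641 = 0.620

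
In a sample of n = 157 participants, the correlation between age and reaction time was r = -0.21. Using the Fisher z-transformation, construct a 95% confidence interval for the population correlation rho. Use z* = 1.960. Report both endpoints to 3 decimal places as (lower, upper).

Fisher z: z_r = atanh(r) = ½·ln((1+(-0.21))/(1−(-0.21))) = -0.213171
SE(z) = 1/√(n−3) = 1/√154 = 0.080582
95% ⇒ z* = 1.960; margin = 1.960·0.080582 = 0.157941
CI on z-scale: (-0.371112, -0.055230)
Back-transform: tanh(-0.371112) = -0.354964, tanh(-0.055230) = -0.055174

(-0.355, -0.055)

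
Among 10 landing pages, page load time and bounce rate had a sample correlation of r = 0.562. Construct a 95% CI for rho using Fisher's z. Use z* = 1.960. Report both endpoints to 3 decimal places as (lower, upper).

Fisher z: z_r = atanh(r) = ½·ln((1+0.562)/(1−0.562)) = 0.635752
SE(z) = 1/√(n−3) = 1/√7 = 0.377964
95% ⇒ z* = 1.960; margin = 1.960·0.377964 = 0.740809
CI on z-scale: (-0.105057, 1.376561)
Back-transform: tanh(-0.105057) = -0.104672, tanh(1.376561) = 0.880179

(-0.105, 0.880)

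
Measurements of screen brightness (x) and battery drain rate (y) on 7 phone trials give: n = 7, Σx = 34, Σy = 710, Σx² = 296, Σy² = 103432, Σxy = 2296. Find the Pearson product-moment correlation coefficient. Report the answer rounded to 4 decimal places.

Numerator: nΣxy − (Σx)(Σy) = 7·2296 − (34)(710) = -8068
Denominator: √[(nΣx²−(Σx)²)(nΣy²−(Σy)²)]
  nΣx²−(Σx)² = 7·296 − 1156 = 916;  nΣy²−(Σy)² = 7·103432 − 504100 = 219924
  √(916·219924) = √201450384 = 14193.3218
r = -8068 / 14193.3218 = -0.5684

-0.5684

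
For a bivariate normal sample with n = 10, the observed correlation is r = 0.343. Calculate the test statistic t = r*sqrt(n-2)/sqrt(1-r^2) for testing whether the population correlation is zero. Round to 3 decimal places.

1 − r² = 1 − 0.117649 = 0.882351;  √(1−r²) = 0.939335
√(n−2) = √8 = 2.828427
t = r·√(n−2)/√(1−r²) = 0.343 · 2.828427 / 0.939335 = 1.033

1.033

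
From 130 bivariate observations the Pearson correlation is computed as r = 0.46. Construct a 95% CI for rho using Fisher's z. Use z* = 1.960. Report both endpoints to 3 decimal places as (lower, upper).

(0.313, 0.586)

z_r = atanh(0.46) = 0.497311;  SE = 1/√(n−3) = 1/√127 = 0.088736
z-limits: 0.497311 ± 1.960·0.088736 = 0.497311 ± 0.173923 = [0.323388, 0.671234]
ρ-limits: (tanh 0.323388, tanh 0.671234) = (0.313, 0.586)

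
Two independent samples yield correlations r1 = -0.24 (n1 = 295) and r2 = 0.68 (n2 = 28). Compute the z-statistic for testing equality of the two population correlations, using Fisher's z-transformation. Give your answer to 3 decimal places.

-5.153

z1 = atanh(-0.24) = -0.244774,  z2 = atanh(0.68) = 0.829114
SE = √(1/(n1−3) + 1/(n2−3)) = √(1/292 + 1/25) = √(0.0034247 + 0.0400000) = √0.0434247 = 0.208386
z = (z1 − z2)/SE = (-0.244774 − 0.829114) / 0.208386 = -1.073888 / 0.208386 = -5.153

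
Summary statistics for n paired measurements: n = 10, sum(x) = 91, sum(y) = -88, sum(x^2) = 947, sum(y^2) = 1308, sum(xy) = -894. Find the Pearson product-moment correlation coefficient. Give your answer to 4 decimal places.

Numerator: nΣxy − (Σx)(Σy) = 10·(-894) − (91)(-88) = -932
Denominator: √[(nΣx²−(Σx)²)(nΣy²−(Σy)²)]
  nΣx²−(Σx)² = 10·947 − 8281 = 1189;  nΣy²−(Σy)² = 10·1308 − 7744 = 5336
  √(1189·5336) = √6344504 = 2518.8299
r = -932 / 2518.8299 = -0.3700

-0.3700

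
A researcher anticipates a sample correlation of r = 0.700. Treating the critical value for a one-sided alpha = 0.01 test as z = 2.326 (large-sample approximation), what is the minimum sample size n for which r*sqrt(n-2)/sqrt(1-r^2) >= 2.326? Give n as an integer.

8

Need r·√(n−2)/√(1−r²) ≥ 2.326
√(n−2) ≥ 2.326·√(1−0.490000) / 0.700 = 2.326·0.714143 / 0.700 = 2.3730
n−2 ≥ 5.6311  ⇒  n ≥ 7.6311
Smallest integer n = 8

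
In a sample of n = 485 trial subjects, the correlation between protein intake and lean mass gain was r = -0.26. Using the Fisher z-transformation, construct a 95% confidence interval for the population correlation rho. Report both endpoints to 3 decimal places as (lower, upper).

Fisher z: z_r = atanh(r) = ½·ln((1+(-0.26))/(1−(-0.26))) = -0.266108
SE(z) = 1/√(n−3) = 1/√482 = 0.045549
95% ⇒ z* = 1.960; margin = 1.960·0.045549 = 0.089276
CI on z-scale: (-0.355384, -0.176832)
Back-transform: tanh(-0.355384) = -0.341142, tanh(-0.176832) = -0.175012

(-0.341, -0.175)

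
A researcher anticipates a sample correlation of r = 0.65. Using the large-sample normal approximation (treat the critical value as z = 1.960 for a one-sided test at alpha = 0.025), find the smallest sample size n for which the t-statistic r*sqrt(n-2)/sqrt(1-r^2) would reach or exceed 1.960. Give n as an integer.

r√(n−2)/√(1−r²) ≥ 1.960  ⇔  n−2 ≥ (1.960)²·(1−r²)/r²
(1−r²)/r² = (1−0.4225)/0.4225 = 1.3669
n ≥ 2 + 3.8416·1.3669 = 2 + 5.2511 = 7.2511
⌈7.2511⌉ = 8

8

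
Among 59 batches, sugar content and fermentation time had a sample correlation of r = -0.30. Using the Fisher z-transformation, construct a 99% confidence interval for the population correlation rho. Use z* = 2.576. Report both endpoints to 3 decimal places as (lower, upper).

(-0.574, 0.035)

z_r = atanh(-0.30) = -0.309520;  SE = 1/√(n−3) = 1/√56 = 0.133631
z-limits: -0.309520 ± 2.576·0.133631 = -0.309520 ± 0.344233 = [-0.653753, 0.034713]
ρ-limits: (tanh -0.653753, tanh 0.034713) = (-0.574, 0.035)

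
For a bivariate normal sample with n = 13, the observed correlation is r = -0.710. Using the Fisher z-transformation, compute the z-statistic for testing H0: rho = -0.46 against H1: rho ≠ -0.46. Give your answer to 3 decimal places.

-1.233

Fisher z: atanh(-0.710) = -0.887184, atanh(-0.46) = -0.497311
z = (z_r − z_0)·√(n−3) = (-0.887184 − (-0.497311))·√10 = -0.389873 · 3.162278 = -1.233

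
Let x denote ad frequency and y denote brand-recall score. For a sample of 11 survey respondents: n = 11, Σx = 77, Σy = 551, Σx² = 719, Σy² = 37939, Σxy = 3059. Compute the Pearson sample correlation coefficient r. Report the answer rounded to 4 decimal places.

S_xy = nΣxy − ΣxΣy = 11·3059 − 77·551 = 33649 − 42427 = -8778
S_xx = nΣx² − (Σx)² = 11·719 − 77² = 7909 − 5929 = 1980
S_yy = nΣy² − (Σy)² = 11·37939 − 551² = 417329 − 303601 = 113728
r = S_xy / √(S_xx·S_yy) = -8778 / √(1980·113728) = -8778 / √225181440 = -8778 / 15006.0468 = -0.5850

-0.5850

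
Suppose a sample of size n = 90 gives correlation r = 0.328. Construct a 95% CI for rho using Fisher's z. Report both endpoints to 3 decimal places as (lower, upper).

(0.130, 0.501)

z_r = atanh(0.328) = 0.340585;  SE = 1/√(n−3) = 1/√87 = 0.107211
z-limits: 0.340585 ± 1.960·0.107211 = 0.340585 ± 0.210134 = [0.130451, 0.550719]
ρ-limits: (tanh 0.130451, tanh 0.550719) = (0.130, 0.501)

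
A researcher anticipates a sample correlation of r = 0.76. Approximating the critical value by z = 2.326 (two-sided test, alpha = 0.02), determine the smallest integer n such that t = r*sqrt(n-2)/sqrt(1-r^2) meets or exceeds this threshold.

Need r·√(n−2)/√(1−r²) ≥ 2.326
√(n−2) ≥ 2.326·√(1−0.5776) / 0.76 = 2.326·0.649923 / 0.76 = 1.9891
n−2 ≥ 3.9565  ⇒  n ≥ 5.9565
Smallest integer n = 6

6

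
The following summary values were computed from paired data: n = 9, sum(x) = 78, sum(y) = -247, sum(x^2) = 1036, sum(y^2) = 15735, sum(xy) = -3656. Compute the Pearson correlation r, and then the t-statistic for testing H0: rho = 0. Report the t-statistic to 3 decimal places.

-4.162

S_xy = nΣxy − ΣxΣy = 9·(-3656) − 78·(-247) = -32904 − (-19266) = -13638
S_xx = nΣx² − (Σx)² = 9·1036 − 78² = 9324 − 6084 = 3240
S_yy = nΣy² − (Σy)² = 9·15735 − (-247)² = 141615 − 61009 = 80606
r = S_xy / √(S_xx·S_yy) = -13638 / √(3240·80606) = -13638 / √261163440 = -13638 / 16160.5520 = -0.8439
t = r·√(n−2)/√(1−r²) = -0.8439·√7 / √(1−0.712167) = -2.232750 / 0.536501 = -4.162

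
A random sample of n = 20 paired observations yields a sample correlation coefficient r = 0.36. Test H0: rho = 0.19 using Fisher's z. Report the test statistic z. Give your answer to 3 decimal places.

0.761

z_r = atanh(0.36) = 0.376886,  z_0 = atanh(0.19) = 0.192337
SE = 1/√(n−3) = 1/√17 = 0.242536
z = (z_r − z_0)/SE = (0.376886 − 0.192337) / 0.242536 = 0.184549 / 0.242536 = 0.761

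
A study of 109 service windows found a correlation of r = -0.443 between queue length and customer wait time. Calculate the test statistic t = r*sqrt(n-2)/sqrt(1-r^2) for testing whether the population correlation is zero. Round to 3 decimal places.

t = r·√(n−2) / √(1−r²) with r = -0.443, n = 109
  = -0.443·√107 / √(1 − 0.196249)
  = -0.443·10.344080 / 0.896522
  = -4.582427 / 0.896522 = -5.111

-5.111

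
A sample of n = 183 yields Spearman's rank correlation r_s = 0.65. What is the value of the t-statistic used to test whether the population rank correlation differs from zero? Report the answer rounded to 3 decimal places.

11.507

1 − r_s² = 1 − 0.4225 = 0.5775;  √(1−r_s²) = 0.759934
√(n−2) = √181 = 13.453624
t = r_s·√(n−2)/√(1−r_s²) = 0.65 · 13.453624 / 0.759934 = 11.507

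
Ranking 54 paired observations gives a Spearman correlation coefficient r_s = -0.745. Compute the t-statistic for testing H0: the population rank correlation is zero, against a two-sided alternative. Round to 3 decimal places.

t = r_s·√(n−2) / √(1−r_s²) with r_s = -0.745, n = 54
  = -0.745·√52 / √(1 − 0.555025)
  = -0.745·7.211103 / 0.667064
  = -5.372272 / 0.667064 = -8.054

-8.054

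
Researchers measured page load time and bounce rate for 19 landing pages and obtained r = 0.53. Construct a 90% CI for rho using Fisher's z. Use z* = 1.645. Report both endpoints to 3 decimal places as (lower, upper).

(0.177, 0.762)

z_r = atanh(0.53) = 0.590145;  SE = 1/√(n−3) = 1/√16 = 0.250000
z-limits: 0.590145 ± 1.645·0.250000 = 0.590145 ± 0.411250 = [0.178895, 1.001395]
ρ-limits: (tanh 0.178895, tanh 1.001395) = (0.177, 0.762)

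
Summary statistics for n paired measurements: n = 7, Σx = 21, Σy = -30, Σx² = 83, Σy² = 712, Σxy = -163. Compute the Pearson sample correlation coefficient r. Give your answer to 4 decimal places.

-0.6758

Numerator: nΣxy − (Σx)(Σy) = 7·(-163) − (21)(-30) = -511
Denominator: √[(nΣx²−(Σx)²)(nΣy²−(Σy)²)]
  nΣx²−(Σx)² = 7·83 − 441 = 140;  nΣy²−(Σy)² = 7·712 − 900 = 4084
  √(140·4084) = √571760 = 756.1481
r = -511 / 756.1481 = -0.6758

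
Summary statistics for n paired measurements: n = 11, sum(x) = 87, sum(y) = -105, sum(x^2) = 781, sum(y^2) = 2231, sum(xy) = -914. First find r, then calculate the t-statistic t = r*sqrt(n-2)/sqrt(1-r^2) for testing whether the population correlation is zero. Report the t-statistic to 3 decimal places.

-0.766

Numerator: nΣxy − (Σx)(Σy) = 11·(-914) − (87)(-105) = -919
Denominator: √[(nΣx²−(Σx)²)(nΣy²−(Σy)²)]
  nΣx²−(Σx)² = 11·781 − 7569 = 1022;  nΣy²−(Σy)² = 11·2231 − 11025 = 13516
  √(1022·13516) = √13813352 = 3716.6318
r = -919 / 3716.6318 = -0.2473
t = r·√(n−2)/√(1−r²) = -0.2473·√9 / √(1−0.061157) = -0.741900 / 0.968939 = -0.766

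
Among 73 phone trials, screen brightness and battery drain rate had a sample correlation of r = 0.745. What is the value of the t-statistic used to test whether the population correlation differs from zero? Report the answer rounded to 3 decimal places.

9.411

t = r·√(n−2) / √(1−r²) with r = 0.745, n = 73
  = 0.745·√71 / √(1 − 0.555025)
  = 0.745·8.426150 / 0.667064
  = 6.277482 / 0.667064 = 9.411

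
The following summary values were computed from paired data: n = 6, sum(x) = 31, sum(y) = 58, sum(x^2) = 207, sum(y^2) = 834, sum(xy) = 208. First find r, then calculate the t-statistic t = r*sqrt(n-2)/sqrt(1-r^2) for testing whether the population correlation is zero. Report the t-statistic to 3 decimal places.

S_xy = nΣxy − ΣxΣy = 6·208 − 31·58 = 1248 − 1798 = -550
S_xx = nΣx² − (Σx)² = 6·207 − 31² = 1242 − 961 = 281
S_yy = nΣy² − (Σy)² = 6·834 − 58² = 5004 − 3364 = 1640
r = S_xy / √(S_xx·S_yy) = -550 / √(281·1640) = -550 / √460840 = -550 / 678.8520 = -0.8102
t = r·√(n−2)/√(1−r²) = -0.8102·√4 / √(1−0.656424) = -1.620400 / 0.586154 = -2.764

-2.764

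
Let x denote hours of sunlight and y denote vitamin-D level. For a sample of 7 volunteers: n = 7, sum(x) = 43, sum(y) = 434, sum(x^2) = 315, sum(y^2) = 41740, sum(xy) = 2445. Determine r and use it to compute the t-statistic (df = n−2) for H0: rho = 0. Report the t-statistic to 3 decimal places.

Numerator: nΣxy − (Σx)(Σy) = 7·2445 − (43)(434) = -1547
Denominator: √[(nΣx²−(Σx)²)(nΣy²−(Σy)²)]
  nΣx²−(Σx)² = 7·315 − 1849 = 356;  nΣy²−(Σy)² = 7·41740 − 188356 = 103824
  √(356·103824) = √36961344 = 6079.5842
r = -1547 / 6079.5842 = -0.2545
t = r·√(n−2)/√(1−r²) = -0.2545·√5 / √(1−0.064770) = -0.569079 / 0.967073 = -0.588

-0.588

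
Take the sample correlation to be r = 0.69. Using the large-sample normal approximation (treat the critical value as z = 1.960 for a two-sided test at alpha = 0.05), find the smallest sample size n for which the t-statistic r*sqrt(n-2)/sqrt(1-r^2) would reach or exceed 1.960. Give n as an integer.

7

Need r·√(n−2)/√(1−r²) ≥ 1.960
√(n−2) ≥ 1.960·√(1−0.4761) / 0.69 = 1.960·0.723809 / 0.69 = 2.0560
n−2 ≥ 4.2271  ⇒  n ≥ 6.2271
Smallest integer n = 7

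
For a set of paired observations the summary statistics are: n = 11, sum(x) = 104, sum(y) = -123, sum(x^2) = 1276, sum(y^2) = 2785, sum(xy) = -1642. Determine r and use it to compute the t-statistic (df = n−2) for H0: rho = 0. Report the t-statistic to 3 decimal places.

S_xy = nΣxy − ΣxΣy = 11·(-1642) − 104·(-123) = -18062 − (-12792) = -5270
S_xx = nΣx² − (Σx)² = 11·1276 − 104² = 14036 − 10816 = 3220
S_yy = nΣy² − (Σy)² = 11·2785 − (-123)² = 30635 − 15129 = 15506
r = S_xy / √(S_xx·S_yy) = -5270 / √(3220·15506) = -5270 / √49929320 = -5270 / 7066.0682 = -0.7458
t = r·√(n−2)/√(1−r²) = -0.7458·√9 / √(1−0.556218) = -2.237400 / 0.666170 = -3.359

-3.359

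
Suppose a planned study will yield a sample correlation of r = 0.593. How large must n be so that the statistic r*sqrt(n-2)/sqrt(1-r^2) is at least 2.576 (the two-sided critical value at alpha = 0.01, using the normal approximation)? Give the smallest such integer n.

15

Need r·√(n−2)/√(1−r²) ≥ 2.576
√(n−2) ≥ 2.576·√(1−0.351649) / 0.593 = 2.576·0.805202 / 0.593 = 3.4978
n−2 ≥ 12.2346  ⇒  n ≥ 14.2346
Smallest integer n = 15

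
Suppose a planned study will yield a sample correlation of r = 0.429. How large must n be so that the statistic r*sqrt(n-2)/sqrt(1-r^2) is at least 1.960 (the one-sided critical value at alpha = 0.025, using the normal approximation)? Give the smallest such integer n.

r√(n−2)/√(1−r²) ≥ 1.960  ⇔  n−2 ≥ (1.960)²·(1−r²)/r²
(1−r²)/r² = (1−0.184041)/0.184041 = 4.4336
n ≥ 2 + 3.8416·4.4336 = 2 + 17.0321 = 19.0321
⌈19.0321⌉ = 20

20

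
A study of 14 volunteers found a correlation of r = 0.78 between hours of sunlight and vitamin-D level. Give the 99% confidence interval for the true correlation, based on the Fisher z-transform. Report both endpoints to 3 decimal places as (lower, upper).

Fisher z: z_r = atanh(r) = ½·ln((1+0.78)/(1−0.78)) = 1.045371
SE(z) = 1/√(n−3) = 1/√11 = 0.301511
99% ⇒ z* = 2.576; margin = 2.576·0.301511 = 0.776692
CI on z-scale: (0.268679, 1.822063)
Back-transform: tanh(0.268679) = 0.262395, tanh(1.822063) = 0.949044

(0.262, 0.949)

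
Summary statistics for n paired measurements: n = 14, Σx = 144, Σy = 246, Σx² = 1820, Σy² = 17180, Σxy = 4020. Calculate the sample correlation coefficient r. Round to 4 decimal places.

Numerator: nΣxy − (Σx)(Σy) = 14·4020 − (144)(246) = 20856
Denominator: √[(nΣx²−(Σx)²)(nΣy²−(Σy)²)]
  nΣx²−(Σx)² = 14·1820 − 20736 = 4744;  nΣy²−(Σy)² = 14·17180 − 60516 = 180004
  √(4744·180004) = √853938976 = 29222.2343
r = 20856 / 29222.2343 = 0.7137

0.7137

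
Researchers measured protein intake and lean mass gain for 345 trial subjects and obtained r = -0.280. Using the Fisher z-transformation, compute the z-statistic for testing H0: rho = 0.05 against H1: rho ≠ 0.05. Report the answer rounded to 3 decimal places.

-6.246

z_r = atanh(-0.280) = -0.287682,  z_0 = atanh(0.05) = 0.050042
SE = 1/√(n−3) = 1/√342 = 0.054074
z = (z_r − z_0)/SE = (-0.287682 − 0.050042) / 0.054074 = -0.337724 / 0.054074 = -6.246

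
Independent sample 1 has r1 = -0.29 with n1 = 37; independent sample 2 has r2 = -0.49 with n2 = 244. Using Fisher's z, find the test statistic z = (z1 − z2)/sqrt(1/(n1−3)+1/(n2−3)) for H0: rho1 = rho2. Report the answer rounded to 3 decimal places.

z1 = atanh(-0.29) = -0.298566,  z2 = atanh(-0.49) = -0.536060
SE = √(1/(n1−3) + 1/(n2−3)) = √(1/34 + 1/241) = √(0.0294118 + 0.0041494) = √0.0335612 = 0.183197
z = (z1 − z2)/SE = (-0.298566 − (-0.536060)) / 0.183197 = 0.237494 / 0.183197 = 1.296

1.296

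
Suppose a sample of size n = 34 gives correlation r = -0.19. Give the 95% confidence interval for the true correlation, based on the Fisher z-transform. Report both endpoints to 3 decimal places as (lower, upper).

z_r = atanh(-0.19) = -0.192337;  SE = 1/√(n−3) = 1/√31 = 0.179605
z-limits: -0.192337 ± 1.960·0.179605 = -0.192337 ± 0.352026 = [-0.544363, 0.159689]
ρ-limits: (tanh -0.544363, tanh 0.159689) = (-0.496, 0.158)

(-0.496, 0.158)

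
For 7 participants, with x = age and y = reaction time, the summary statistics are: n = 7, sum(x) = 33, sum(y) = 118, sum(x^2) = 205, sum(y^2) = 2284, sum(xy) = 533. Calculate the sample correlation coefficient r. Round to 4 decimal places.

-0.1929

S_xy = nΣxy − ΣxΣy = 7·533 − 33·118 = 3731 − 3894 = -163
S_xx = nΣx² − (Σx)² = 7·205 − 33² = 1435 − 1089 = 346
S_yy = nΣy² − (Σy)² = 7·2284 − 118² = 15988 − 13924 = 2064
r = S_xy / √(S_xx·S_yy) = -163 / √(346·2064) = -163 / √714144 = -163 / 845.0704 = -0.1929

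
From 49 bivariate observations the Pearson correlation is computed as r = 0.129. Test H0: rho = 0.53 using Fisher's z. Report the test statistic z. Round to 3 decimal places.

-3.123

z_r = atanh(0.129) = 0.129723,  z_0 = atanh(0.53) = 0.590145
SE = 1/√(n−3) = 1/√46 = 0.147442
z = (z_r − z_0)/SE = (0.129723 − 0.590145) / 0.147442 = -0.460422 / 0.147442 = -3.123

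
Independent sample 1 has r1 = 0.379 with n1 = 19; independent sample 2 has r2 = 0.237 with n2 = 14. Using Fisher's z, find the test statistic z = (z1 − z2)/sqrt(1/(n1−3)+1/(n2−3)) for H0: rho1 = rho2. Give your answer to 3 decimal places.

0.402

Fisher z-transforms: z1 = atanh(0.379) = 0.398891, z2 = atanh(0.237) = 0.241593; difference d = 0.157298
Var(d) = 1/16 + 1/11 = 0.0625000 + 0.0909091 = 0.1534091
z = d/√Var(d) = 0.157298 / √0.1534091 = 0.157298 / 0.391675 = 0.402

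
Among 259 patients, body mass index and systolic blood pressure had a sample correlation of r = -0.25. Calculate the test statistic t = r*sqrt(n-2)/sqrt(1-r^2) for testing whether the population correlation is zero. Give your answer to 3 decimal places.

1 − r² = 1 − 0.0625 = 0.9375;  √(1−r²) = 0.968246
√(n−2) = √257 = 16.031220
t = r·√(n−2)/√(1−r²) = -0.25 · 16.031220 / 0.968246 = -4.139

-4.139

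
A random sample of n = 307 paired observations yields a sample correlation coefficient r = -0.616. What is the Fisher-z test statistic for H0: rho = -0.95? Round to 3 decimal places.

19.410

z_r = atanh(-0.616) = -0.718533,  z_0 = atanh(-0.95) = -1.831781
SE = 1/√(n−3) = 1/√304 = 0.057354
z = (z_r − z_0)/SE = (-0.718533 − (-1.831781)) / 0.057354 = 1.113248 / 0.057354 = 19.410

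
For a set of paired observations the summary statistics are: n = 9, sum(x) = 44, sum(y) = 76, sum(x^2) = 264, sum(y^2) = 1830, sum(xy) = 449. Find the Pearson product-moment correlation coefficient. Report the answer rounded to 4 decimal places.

S_xy = nΣxy − ΣxΣy = 9·449 − 44·76 = 4041 − 3344 = 697
S_xx = nΣx² − (Σx)² = 9·264 − 44² = 2376 − 1936 = 440
S_yy = nΣy² − (Σy)² = 9·1830 − 76² = 16470 − 5776 = 10694
r = S_xy / √(S_xx·S_yy) = 697 / √(440·10694) = 697 / √4705360 = 697 / 2169.1842 = 0.3213

0.3213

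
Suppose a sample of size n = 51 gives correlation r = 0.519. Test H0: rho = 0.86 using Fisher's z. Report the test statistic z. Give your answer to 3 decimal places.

z_r = atanh(0.519) = 0.574970,  z_0 = atanh(0.86) = 1.293345
SE = 1/√(n−3) = 1/√48 = 0.144338
z = (z_r − z_0)/SE = (0.574970 − 1.293345) / 0.144338 = -0.718375 / 0.144338 = -4.977

-4.977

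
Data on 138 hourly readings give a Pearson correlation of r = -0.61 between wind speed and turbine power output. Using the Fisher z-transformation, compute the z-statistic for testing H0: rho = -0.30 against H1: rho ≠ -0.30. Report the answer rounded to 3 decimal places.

-4.641

z_r = atanh(-0.61) = -0.708921,  z_0 = atanh(-0.30) = -0.309520
SE = 1/√(n−3) = 1/√135 = 0.086066
z = (z_r − z_0)/SE = (-0.708921 − (-0.309520)) / 0.086066 = -0.399401 / 0.086066 = -4.641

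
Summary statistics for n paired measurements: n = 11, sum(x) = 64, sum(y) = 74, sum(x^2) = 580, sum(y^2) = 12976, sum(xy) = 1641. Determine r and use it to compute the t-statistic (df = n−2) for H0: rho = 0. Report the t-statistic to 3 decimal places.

Numerator: nΣxy − (Σx)(Σy) = 11·1641 − (64)(74) = 13315
Denominator: √[(nΣx²−(Σx)²)(nΣy²−(Σy)²)]
  nΣx²−(Σx)² = 11·580 − 4096 = 2284;  nΣy²−(Σy)² = 11·12976 − 5476 = 137260
  √(2284·137260) = √313501840 = 17705.9832
r = 13315 / 17705.9832 = 0.7520
t = r·√(n−2)/√(1−r²) = 0.7520·√9 / √(1−0.565504) = 2.256000 / 0.659163 = 3.423

3.423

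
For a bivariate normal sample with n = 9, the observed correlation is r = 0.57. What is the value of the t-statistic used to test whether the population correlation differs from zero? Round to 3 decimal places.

1.835

1 − r² = 1 − 0.3249 = 0.6751;  √(1−r²) = 0.821645
√(n−2) = √7 = 2.645751
t = r·√(n−2)/√(1−r²) = 0.57 · 2.645751 / 0.821645 = 1.835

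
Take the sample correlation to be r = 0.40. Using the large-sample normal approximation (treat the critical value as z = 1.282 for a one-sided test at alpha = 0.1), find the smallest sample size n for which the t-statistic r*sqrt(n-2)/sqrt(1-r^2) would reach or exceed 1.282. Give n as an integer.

Need r·√(n−2)/√(1−r²) ≥ 1.282
√(n−2) ≥ 1.282·√(1−0.1600) / 0.40 = 1.282·0.916515 / 0.40 = 2.9374
n−2 ≥ 8.6283  ⇒  n ≥ 10.6283
Smallest integer n = 11

11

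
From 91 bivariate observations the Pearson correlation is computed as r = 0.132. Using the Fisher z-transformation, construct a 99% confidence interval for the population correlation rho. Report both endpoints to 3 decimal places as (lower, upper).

Fisher z: z_r = atanh(r) = ½·ln((1+0.132)/(1−0.132)) = 0.132775
SE(z) = 1/√(n−3) = 1/√88 = 0.106600
99% ⇒ z* = 2.576; margin = 2.576·0.106600 = 0.274602
CI on z-scale: (-0.141827, 0.407377)
Back-transform: tanh(-0.141827) = -0.140884, tanh(0.407377) = 0.386243

(-0.141, 0.386)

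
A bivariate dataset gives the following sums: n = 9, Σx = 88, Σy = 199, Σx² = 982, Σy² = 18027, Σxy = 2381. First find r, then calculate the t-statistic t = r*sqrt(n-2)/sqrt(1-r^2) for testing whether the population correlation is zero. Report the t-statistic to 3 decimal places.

0.951

Numerator: nΣxy − (Σx)(Σy) = 9·2381 − (88)(199) = 3917
Denominator: √[(nΣx²−(Σx)²)(nΣy²−(Σy)²)]
  nΣx²−(Σx)² = 9·982 − 7744 = 1094;  nΣy²−(Σy)² = 9·18027 − 39601 = 122642
  √(1094·122642) = √134170348 = 11583.1925
r = 3917 / 11583.1925 = 0.3382
t = r·√(n−2)/√(1−r²) = 0.3382·√7 / √(1−0.114379) = 0.894793 / 0.941074 = 0.951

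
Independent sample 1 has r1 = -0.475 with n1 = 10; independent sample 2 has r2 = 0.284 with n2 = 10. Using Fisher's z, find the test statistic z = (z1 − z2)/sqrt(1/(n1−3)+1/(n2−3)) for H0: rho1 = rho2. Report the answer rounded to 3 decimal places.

-1.513

z1 = atanh(-0.475) = -0.516508,  z2 = atanh(0.284) = 0.292028
SE = √(1/(n1−3) + 1/(n2−3)) = √(1/7 + 1/7) = √(0.1428571 + 0.1428571) = √0.2857142 = 0.534522
z = (z1 − z2)/SE = (-0.516508 − 0.292028) / 0.534522 = -0.808536 / 0.534522 = -1.513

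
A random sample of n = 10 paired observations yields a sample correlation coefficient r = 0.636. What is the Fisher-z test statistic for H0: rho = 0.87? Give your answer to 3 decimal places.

z_r = atanh(0.636) = 0.751428,  z_0 = atanh(0.87) = 1.333080
SE = 1/√(n−3) = 1/√7 = 0.377964
z = (z_r − z_0)/SE = (0.751428 − 1.333080) / 0.377964 = -0.581652 / 0.377964 = -1.539

-1.539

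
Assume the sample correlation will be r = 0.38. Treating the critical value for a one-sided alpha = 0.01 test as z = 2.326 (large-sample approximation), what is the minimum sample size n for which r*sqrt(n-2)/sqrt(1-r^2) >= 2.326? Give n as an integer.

35

r√(n−2)/√(1−r²) ≥ 2.326  ⇔  n−2 ≥ (2.326)²·(1−r²)/r²
(1−r²)/r² = (1−0.1444)/0.1444 = 5.9252
n ≥ 2 + 5.410276·5.9252 = 2 + 32.0570 = 34.0570
⌈34.0570⌉ = 35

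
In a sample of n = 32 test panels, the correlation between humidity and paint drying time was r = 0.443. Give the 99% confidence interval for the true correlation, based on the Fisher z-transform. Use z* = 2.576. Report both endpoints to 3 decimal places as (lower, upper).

Fisher z: z_r = atanh(r) = ½·ln((1+0.443)/(1−0.443)) = 0.475957
SE(z) = 1/√(n−3) = 1/√29 = 0.185695
99% ⇒ z* = 2.576; margin = 2.576·0.185695 = 0.478350
CI on z-scale: (-0.002393, 0.954307)
Back-transform: tanh(-0.002393) = -0.002393, tanh(0.954307) = 0.741727

(-0.002, 0.742)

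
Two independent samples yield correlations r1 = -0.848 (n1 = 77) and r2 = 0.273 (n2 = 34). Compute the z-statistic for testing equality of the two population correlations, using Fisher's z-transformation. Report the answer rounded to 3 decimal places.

z1 = atanh(-0.848) = -1.248989,  z2 = atanh(0.273) = 0.280103
SE = √(1/(n1−3) + 1/(n2−3)) = √(1/74 + 1/31) = √(0.0135135 + 0.0322581) = √0.0457716 = 0.213943
z = (z1 − z2)/SE = (-1.248989 − 0.280103) / 0.213943 = -1.529092 / 0.213943 = -7.147

-7.147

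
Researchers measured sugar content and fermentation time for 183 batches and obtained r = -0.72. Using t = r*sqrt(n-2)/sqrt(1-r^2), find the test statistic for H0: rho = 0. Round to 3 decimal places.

t = r·√(n−2) / √(1−r²) with r = -0.72, n = 183
  = -0.72·√181 / √(1 − 0.5184)
  = -0.72·13.453624 / 0.693974
  = -9.686609 / 0.693974 = -13.958

-13.958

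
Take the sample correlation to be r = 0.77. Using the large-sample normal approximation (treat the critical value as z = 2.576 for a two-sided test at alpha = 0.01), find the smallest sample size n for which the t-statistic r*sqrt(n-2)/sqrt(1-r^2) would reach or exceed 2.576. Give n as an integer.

r√(n−2)/√(1−r²) ≥ 2.576  ⇔  n−2 ≥ (2.576)²·(1−r²)/r²
(1−r²)/r² = (1−0.5929)/0.5929 = 0.6866
n ≥ 2 + 6.635776·0.6866 = 2 + 4.5561 = 6.5561
⌈6.5561⌉ = 7

7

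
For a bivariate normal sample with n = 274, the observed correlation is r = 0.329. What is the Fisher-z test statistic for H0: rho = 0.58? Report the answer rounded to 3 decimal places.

-5.280

z_r = atanh(0.329) = 0.341706,  z_0 = atanh(0.58) = 0.662463
SE = 1/√(n−3) = 1/√271 = 0.060746
z = (z_r − z_0)/SE = (0.341706 − 0.662463) / 0.060746 = -0.320757 / 0.060746 = -5.280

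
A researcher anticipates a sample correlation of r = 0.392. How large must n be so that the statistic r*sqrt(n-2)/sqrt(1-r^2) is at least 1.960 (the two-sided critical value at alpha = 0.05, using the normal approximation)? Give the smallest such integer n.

24

Need r·√(n−2)/√(1−r²) ≥ 1.960
√(n−2) ≥ 1.960·√(1−0.153664) / 0.392 = 1.960·0.919965 / 0.392 = 4.5998
n−2 ≥ 21.1582  ⇒  n ≥ 23.1582
Smallest integer n = 24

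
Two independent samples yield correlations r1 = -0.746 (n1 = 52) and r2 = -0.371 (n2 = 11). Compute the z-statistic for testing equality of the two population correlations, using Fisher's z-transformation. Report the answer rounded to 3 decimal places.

-1.506

z1 = atanh(-0.746) = -0.963874,  z2 = atanh(-0.371) = -0.389582
SE = √(1/(n1−3) + 1/(n2−3)) = √(1/49 + 1/8) = √(0.0204082 + 0.1250000) = √0.1454082 = 0.381324
z = (z1 − z2)/SE = (-0.963874 − (-0.389582)) / 0.381324 = -0.574292 / 0.381324 = -1.506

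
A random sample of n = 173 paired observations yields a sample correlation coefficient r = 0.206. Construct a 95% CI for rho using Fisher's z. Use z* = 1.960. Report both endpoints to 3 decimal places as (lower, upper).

Fisher z: z_r = atanh(r) = ½·ln((1+0.206)/(1−0.206)) = 0.208990
SE(z) = 1/√(n−3) = 1/√170 = 0.076696
95% ⇒ z* = 1.960; margin = 1.960·0.076696 = 0.150324
CI on z-scale: (0.058666, 0.359314)
Back-transform: tanh(0.058666) = 0.058599, tanh(0.359314) = 0.344610

(0.059, 0.345)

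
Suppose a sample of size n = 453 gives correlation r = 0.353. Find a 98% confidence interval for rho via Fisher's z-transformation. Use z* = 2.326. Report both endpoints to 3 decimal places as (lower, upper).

(0.254, 0.445)

z_r = atanh(0.353) = 0.368867;  SE = 1/√(n−3) = 1/√450 = 0.047140
z-limits: 0.368867 ± 2.326·0.047140 = 0.368867 ± 0.109648 = [0.259219, 0.478515]
ρ-limits: (tanh 0.259219, tanh 0.478515) = (0.254, 0.445)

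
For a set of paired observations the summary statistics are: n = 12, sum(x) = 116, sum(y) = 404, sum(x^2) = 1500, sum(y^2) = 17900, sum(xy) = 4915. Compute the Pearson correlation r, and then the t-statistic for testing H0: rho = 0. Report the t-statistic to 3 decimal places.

4.094

Numerator: nΣxy − (Σx)(Σy) = 12·4915 − (116)(404) = 12116
Denominator: √[(nΣx²−(Σx)²)(nΣy²−(Σy)²)]
  nΣx²−(Σx)² = 12·1500 − 13456 = 4544;  nΣy²−(Σy)² = 12·17900 − 163216 = 51584
  √(4544·51584) = √234397696 = 15310.0521
r = 12116 / 15310.0521 = 0.7914
t = r·√(n−2)/√(1−r²) = 0.7914·√10 / √(1−0.626314) = 2.502627 / 0.611299 = 4.094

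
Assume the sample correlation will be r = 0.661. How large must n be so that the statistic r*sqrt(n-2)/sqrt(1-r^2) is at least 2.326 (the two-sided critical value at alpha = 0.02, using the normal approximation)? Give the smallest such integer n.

9

Need r·√(n−2)/√(1−r²) ≥ 2.326
√(n−2) ≥ 2.326·√(1−0.436921) / 0.661 = 2.326·0.750386 / 0.661 = 2.6405
n−2 ≥ 6.9722  ⇒  n ≥ 8.9722
Smallest integer n = 9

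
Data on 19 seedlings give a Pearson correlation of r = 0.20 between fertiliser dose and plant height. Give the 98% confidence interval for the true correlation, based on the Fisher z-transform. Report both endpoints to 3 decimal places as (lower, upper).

(-0.362, 0.655)

Fisher z: z_r = atanh(r) = ½·ln((1+0.20)/(1−0.20)) = 0.202733
SE(z) = 1/√(n−3) = 1/√16 = 0.250000
98% ⇒ z* = 2.326; margin = 2.326·0.250000 = 0.581500
CI on z-scale: (-0.378767, 0.784233)
Back-transform: tanh(-0.378767) = -0.361636, tanh(0.784233) = 0.655130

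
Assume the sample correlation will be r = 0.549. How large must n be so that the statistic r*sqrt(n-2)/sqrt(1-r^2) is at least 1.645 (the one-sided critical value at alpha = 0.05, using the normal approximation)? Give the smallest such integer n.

9

Need r·√(n−2)/√(1−r²) ≥ 1.645
√(n−2) ≥ 1.645·√(1−0.301401) / 0.549 = 1.645·0.835822 / 0.549 = 2.5044
n−2 ≥ 6.2720  ⇒  n ≥ 8.2720
Smallest integer n = 9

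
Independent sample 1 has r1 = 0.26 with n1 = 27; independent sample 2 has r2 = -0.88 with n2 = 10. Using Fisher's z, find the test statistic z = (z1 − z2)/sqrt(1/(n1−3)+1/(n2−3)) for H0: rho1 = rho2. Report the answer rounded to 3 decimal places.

3.822

Fisher z-transforms: z1 = atanh(0.26) = 0.266108, z2 = atanh(-0.88) = -1.375768; difference d = 1.641876
Var(d) = 1/24 + 1/7 = 0.0416667 + 0.1428571 = 0.1845238
z = d/√Var(d) = 1.641876 / √0.1845238 = 1.641876 / 0.429562 = 3.822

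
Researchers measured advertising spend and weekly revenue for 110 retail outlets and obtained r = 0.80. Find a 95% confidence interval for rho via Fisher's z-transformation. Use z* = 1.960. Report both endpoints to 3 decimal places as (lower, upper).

(0.721, 0.859)

z_r = atanh(0.80) = 1.098612;  SE = 1/√(n−3) = 1/√107 = 0.096674
z-limits: 1.098612 ± 1.960·0.096674 = 1.098612 ± 0.189481 = [0.909131, 1.288093]
ρ-limits: (tanh 0.909131, tanh 1.288093) = (0.721, 0.859)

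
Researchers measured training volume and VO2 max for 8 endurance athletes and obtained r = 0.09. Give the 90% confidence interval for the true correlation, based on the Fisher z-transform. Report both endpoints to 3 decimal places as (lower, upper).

Fisher z: z_r = atanh(r) = ½·ln((1+0.09)/(1−0.09)) = 0.090244
SE(z) = 1/√(n−3) = 1/√5 = 0.447214
90% ⇒ z* = 1.645; margin = 1.645·0.447214 = 0.735667
CI on z-scale: (-0.645423, 0.825911)
Back-transform: tanh(-0.645423) = -0.568581, tanh(0.825911) = 0.678274

(-0.569, 0.678)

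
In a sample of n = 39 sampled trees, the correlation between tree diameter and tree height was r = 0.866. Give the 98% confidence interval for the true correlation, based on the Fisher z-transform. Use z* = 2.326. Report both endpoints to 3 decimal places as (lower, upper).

(0.730, 0.936)

Fisher z: z_r = atanh(r) = ½·ln((1+0.866)/(1−0.866)) = 1.316856
SE(z) = 1/√(n−3) = 1/√36 = 0.166667
98% ⇒ z* = 2.326; margin = 2.326·0.166667 = 0.387667
CI on z-scale: (0.929189, 1.704523)
Back-transform: tanh(0.929189) = 0.730216, tanh(1.704523) = 0.935972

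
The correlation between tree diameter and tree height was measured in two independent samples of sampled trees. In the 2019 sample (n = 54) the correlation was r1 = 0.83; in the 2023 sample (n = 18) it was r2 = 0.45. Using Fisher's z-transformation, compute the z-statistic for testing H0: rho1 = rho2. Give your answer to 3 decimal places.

2.395

z1 = atanh(0.83) = 1.188136,  z2 = atanh(0.45) = 0.484700
SE = √(1/(n1−3) + 1/(n2−3)) = √(1/51 + 1/15) = √(0.0196078 + 0.0666667) = √0.0862745 = 0.293725
z = (z1 − z2)/SE = (1.188136 − 0.484700) / 0.293725 = 0.703436 / 0.293725 = 2.395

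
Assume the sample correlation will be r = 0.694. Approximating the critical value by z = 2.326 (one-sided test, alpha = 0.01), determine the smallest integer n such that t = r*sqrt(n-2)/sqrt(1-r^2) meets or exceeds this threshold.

r√(n−2)/√(1−r²) ≥ 2.326  ⇔  n−2 ≥ (2.326)²·(1−r²)/r²
(1−r²)/r² = (1−0.481636)/0.481636 = 1.0763
n ≥ 2 + 5.410276·1.0763 = 2 + 5.8231 = 7.8231
⌈7.8231⌉ = 8

8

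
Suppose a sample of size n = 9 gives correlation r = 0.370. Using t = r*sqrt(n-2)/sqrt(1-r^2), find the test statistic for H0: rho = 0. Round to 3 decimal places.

t = r·√(n−2) / √(1−r²) with r = 0.370, n = 9
  = 0.370·√7 / √(1 − 0.136900)
  = 0.370·2.645751 / 0.929032
  = 0.978928 / 0.929032 = 1.054

1.054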